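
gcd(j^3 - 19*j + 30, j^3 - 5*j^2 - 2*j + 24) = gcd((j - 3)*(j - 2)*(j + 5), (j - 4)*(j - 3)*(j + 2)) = j - 3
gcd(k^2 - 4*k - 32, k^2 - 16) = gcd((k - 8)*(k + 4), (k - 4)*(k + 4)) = k + 4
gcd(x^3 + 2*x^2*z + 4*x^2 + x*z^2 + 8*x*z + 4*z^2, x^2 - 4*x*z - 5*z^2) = x + z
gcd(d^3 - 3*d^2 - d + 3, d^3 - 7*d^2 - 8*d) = d + 1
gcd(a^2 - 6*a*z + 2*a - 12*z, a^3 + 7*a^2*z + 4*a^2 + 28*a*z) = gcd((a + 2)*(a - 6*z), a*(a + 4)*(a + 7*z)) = 1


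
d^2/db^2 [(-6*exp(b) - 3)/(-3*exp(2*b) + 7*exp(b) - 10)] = (54*exp(4*b) + 234*exp(3*b) - 1269*exp(2*b) + 207*exp(b) + 810)*exp(b)/(27*exp(6*b) - 189*exp(5*b) + 711*exp(4*b) - 1603*exp(3*b) + 2370*exp(2*b) - 2100*exp(b) + 1000)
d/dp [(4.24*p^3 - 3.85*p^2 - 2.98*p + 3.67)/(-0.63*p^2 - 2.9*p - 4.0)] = (-2.6712*p^4 - 24.592*p^3 - 41.5924*p^2 + 35.4242*p + 22.563)/(0.3969*p^4 + 3.654*p^3 + 13.45*p^2 + 23.2*p + 16.0)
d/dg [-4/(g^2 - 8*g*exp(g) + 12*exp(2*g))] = 8*(-4*g*exp(g) + g + 12*exp(2*g) - 4*exp(g))/(g^2 - 8*g*exp(g) + 12*exp(2*g))^2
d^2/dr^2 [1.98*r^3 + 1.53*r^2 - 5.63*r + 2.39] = 11.88*r + 3.06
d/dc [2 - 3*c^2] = -6*c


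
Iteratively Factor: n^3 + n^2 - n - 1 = (n + 1)*(n^2 - 1) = (n - 1)*(n + 1)*(n + 1)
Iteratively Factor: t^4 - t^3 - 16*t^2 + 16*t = (t - 1)*(t^3 - 16*t) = (t - 4)*(t - 1)*(t^2 + 4*t) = t*(t - 4)*(t - 1)*(t + 4)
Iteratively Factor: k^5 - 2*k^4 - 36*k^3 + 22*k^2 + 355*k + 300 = (k - 5)*(k^4 + 3*k^3 - 21*k^2 - 83*k - 60) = (k - 5)^2*(k^3 + 8*k^2 + 19*k + 12) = (k - 5)^2*(k + 4)*(k^2 + 4*k + 3) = (k - 5)^2*(k + 3)*(k + 4)*(k + 1)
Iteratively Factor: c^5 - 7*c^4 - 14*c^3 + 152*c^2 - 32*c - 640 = (c + 4)*(c^4 - 11*c^3 + 30*c^2 + 32*c - 160) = (c - 4)*(c + 4)*(c^3 - 7*c^2 + 2*c + 40) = (c - 4)*(c + 2)*(c + 4)*(c^2 - 9*c + 20) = (c - 5)*(c - 4)*(c + 2)*(c + 4)*(c - 4)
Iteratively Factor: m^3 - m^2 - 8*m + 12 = (m - 2)*(m^2 + m - 6) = (m - 2)^2*(m + 3)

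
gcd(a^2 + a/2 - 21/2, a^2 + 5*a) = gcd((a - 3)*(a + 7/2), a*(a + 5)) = 1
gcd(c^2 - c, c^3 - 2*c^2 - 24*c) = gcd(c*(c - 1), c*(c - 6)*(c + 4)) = c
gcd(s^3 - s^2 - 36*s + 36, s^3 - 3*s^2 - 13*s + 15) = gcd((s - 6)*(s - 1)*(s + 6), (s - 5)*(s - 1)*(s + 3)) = s - 1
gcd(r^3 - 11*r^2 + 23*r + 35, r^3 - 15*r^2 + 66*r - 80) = r - 5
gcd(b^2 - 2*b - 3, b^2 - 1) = b + 1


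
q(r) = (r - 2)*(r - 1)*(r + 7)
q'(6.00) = 137.00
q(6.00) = 260.00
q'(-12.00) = 317.00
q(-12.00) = -910.00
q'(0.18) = -17.46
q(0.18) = 10.72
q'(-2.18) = -22.18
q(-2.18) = 64.07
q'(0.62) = -12.89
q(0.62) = 4.00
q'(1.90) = 7.03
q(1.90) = -0.80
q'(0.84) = -10.16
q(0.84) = 1.46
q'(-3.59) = -9.06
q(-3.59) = 87.49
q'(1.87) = 6.45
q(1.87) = -1.00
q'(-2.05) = -22.79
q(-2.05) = 61.14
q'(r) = (r - 2)*(r - 1) + (r - 2)*(r + 7) + (r - 1)*(r + 7) = 3*r^2 + 8*r - 19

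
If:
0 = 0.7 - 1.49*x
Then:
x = 0.47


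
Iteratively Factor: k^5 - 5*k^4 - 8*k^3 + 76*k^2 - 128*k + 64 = (k - 1)*(k^4 - 4*k^3 - 12*k^2 + 64*k - 64) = (k - 2)*(k - 1)*(k^3 - 2*k^2 - 16*k + 32) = (k - 2)^2*(k - 1)*(k^2 - 16) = (k - 4)*(k - 2)^2*(k - 1)*(k + 4)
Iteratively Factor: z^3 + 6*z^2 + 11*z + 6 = (z + 2)*(z^2 + 4*z + 3) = (z + 1)*(z + 2)*(z + 3)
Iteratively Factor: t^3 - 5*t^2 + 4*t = (t - 1)*(t^2 - 4*t) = t*(t - 1)*(t - 4)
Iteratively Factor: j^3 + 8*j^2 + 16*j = (j + 4)*(j^2 + 4*j) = j*(j + 4)*(j + 4)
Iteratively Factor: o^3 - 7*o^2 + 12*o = (o - 4)*(o^2 - 3*o) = (o - 4)*(o - 3)*(o)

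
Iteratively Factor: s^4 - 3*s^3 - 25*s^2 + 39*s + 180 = (s - 5)*(s^3 + 2*s^2 - 15*s - 36) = (s - 5)*(s - 4)*(s^2 + 6*s + 9) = (s - 5)*(s - 4)*(s + 3)*(s + 3)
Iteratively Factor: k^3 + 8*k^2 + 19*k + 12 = (k + 3)*(k^2 + 5*k + 4) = (k + 1)*(k + 3)*(k + 4)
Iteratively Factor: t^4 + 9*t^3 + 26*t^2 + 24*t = (t + 2)*(t^3 + 7*t^2 + 12*t) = t*(t + 2)*(t^2 + 7*t + 12) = t*(t + 2)*(t + 3)*(t + 4)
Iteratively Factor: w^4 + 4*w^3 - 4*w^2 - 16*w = (w - 2)*(w^3 + 6*w^2 + 8*w) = (w - 2)*(w + 2)*(w^2 + 4*w) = (w - 2)*(w + 2)*(w + 4)*(w)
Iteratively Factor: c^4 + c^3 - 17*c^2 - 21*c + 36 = (c + 3)*(c^3 - 2*c^2 - 11*c + 12) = (c - 4)*(c + 3)*(c^2 + 2*c - 3) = (c - 4)*(c + 3)^2*(c - 1)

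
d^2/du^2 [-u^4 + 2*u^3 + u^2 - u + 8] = -12*u^2 + 12*u + 2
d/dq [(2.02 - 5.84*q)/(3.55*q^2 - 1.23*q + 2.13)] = (20.732*q^2 - 14.342*q - 9.9546)/(12.6025*q^4 - 8.733*q^3 + 16.6359*q^2 - 5.2398*q + 4.5369)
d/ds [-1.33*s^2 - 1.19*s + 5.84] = -2.66*s - 1.19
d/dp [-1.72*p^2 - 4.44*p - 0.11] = -3.44*p - 4.44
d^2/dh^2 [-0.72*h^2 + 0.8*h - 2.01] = -1.44000000000000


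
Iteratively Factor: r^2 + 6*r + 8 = (r + 4)*(r + 2)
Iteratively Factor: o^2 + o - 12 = (o - 3)*(o + 4)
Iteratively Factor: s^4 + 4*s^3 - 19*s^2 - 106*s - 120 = (s + 2)*(s^3 + 2*s^2 - 23*s - 60) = (s - 5)*(s + 2)*(s^2 + 7*s + 12) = (s - 5)*(s + 2)*(s + 4)*(s + 3)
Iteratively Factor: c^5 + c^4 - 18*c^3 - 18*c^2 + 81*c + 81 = (c + 3)*(c^4 - 2*c^3 - 12*c^2 + 18*c + 27) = (c - 3)*(c + 3)*(c^3 + c^2 - 9*c - 9) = (c - 3)^2*(c + 3)*(c^2 + 4*c + 3) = (c - 3)^2*(c + 1)*(c + 3)*(c + 3)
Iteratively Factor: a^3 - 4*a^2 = (a)*(a^2 - 4*a) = a*(a - 4)*(a)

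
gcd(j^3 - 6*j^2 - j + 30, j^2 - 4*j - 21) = 1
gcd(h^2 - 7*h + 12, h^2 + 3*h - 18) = h - 3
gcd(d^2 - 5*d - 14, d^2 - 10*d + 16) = 1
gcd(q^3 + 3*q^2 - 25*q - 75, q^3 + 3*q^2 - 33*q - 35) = q - 5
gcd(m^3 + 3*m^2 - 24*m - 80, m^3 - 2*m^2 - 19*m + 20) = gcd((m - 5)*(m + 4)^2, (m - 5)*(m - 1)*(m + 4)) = m^2 - m - 20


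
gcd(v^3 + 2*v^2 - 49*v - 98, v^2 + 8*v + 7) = v + 7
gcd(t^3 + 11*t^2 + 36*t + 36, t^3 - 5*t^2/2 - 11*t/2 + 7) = t + 2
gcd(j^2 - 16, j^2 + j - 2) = 1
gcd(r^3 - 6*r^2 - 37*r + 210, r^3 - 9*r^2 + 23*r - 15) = r - 5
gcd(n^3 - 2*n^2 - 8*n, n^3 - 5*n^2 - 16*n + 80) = n - 4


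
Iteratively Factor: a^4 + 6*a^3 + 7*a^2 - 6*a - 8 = (a + 4)*(a^3 + 2*a^2 - a - 2) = (a + 1)*(a + 4)*(a^2 + a - 2) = (a + 1)*(a + 2)*(a + 4)*(a - 1)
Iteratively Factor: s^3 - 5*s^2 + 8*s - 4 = (s - 2)*(s^2 - 3*s + 2) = (s - 2)^2*(s - 1)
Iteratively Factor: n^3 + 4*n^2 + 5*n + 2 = (n + 2)*(n^2 + 2*n + 1) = (n + 1)*(n + 2)*(n + 1)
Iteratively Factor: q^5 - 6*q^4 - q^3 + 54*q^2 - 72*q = (q)*(q^4 - 6*q^3 - q^2 + 54*q - 72) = q*(q - 4)*(q^3 - 2*q^2 - 9*q + 18) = q*(q - 4)*(q + 3)*(q^2 - 5*q + 6) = q*(q - 4)*(q - 3)*(q + 3)*(q - 2)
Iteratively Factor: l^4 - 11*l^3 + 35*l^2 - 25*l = (l - 5)*(l^3 - 6*l^2 + 5*l) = (l - 5)*(l - 1)*(l^2 - 5*l) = (l - 5)^2*(l - 1)*(l)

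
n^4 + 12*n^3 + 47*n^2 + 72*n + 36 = (n + 1)*(n + 2)*(n + 3)*(n + 6)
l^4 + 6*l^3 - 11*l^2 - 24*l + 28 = (l - 2)*(l - 1)*(l + 2)*(l + 7)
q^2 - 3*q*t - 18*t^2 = (q - 6*t)*(q + 3*t)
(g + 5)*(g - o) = g^2 - g*o + 5*g - 5*o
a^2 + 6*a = a*(a + 6)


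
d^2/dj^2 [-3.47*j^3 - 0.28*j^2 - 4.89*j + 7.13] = -20.82*j - 0.56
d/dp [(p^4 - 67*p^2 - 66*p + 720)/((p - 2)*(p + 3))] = (2*p^5 + 3*p^4 - 24*p^3 - p^2 - 636*p - 324)/(p^4 + 2*p^3 - 11*p^2 - 12*p + 36)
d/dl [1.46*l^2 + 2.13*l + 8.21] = 2.92*l + 2.13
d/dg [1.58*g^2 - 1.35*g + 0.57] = 3.16*g - 1.35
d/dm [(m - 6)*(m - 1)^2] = (m - 1)*(3*m - 13)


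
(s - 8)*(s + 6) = s^2 - 2*s - 48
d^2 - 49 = (d - 7)*(d + 7)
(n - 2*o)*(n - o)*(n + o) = n^3 - 2*n^2*o - n*o^2 + 2*o^3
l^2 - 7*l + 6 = (l - 6)*(l - 1)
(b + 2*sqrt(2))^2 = b^2 + 4*sqrt(2)*b + 8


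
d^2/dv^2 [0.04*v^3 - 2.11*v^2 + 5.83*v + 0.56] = 0.24*v - 4.22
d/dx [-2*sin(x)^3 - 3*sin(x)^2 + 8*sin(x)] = 2*(-3*sin(x)^2 - 3*sin(x) + 4)*cos(x)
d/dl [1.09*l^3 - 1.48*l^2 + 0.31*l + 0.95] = 3.27*l^2 - 2.96*l + 0.31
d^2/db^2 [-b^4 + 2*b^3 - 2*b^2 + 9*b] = -12*b^2 + 12*b - 4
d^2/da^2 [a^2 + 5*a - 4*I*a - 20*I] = 2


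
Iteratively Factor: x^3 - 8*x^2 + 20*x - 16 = (x - 2)*(x^2 - 6*x + 8) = (x - 2)^2*(x - 4)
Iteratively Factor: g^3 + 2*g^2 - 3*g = (g + 3)*(g^2 - g) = (g - 1)*(g + 3)*(g)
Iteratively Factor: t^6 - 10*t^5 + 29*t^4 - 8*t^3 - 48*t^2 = (t - 4)*(t^5 - 6*t^4 + 5*t^3 + 12*t^2) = (t - 4)*(t + 1)*(t^4 - 7*t^3 + 12*t^2) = t*(t - 4)*(t + 1)*(t^3 - 7*t^2 + 12*t) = t^2*(t - 4)*(t + 1)*(t^2 - 7*t + 12) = t^2*(t - 4)^2*(t + 1)*(t - 3)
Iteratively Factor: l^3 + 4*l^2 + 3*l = (l)*(l^2 + 4*l + 3) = l*(l + 1)*(l + 3)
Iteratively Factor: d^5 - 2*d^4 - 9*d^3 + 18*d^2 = (d - 3)*(d^4 + d^3 - 6*d^2) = d*(d - 3)*(d^3 + d^2 - 6*d) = d*(d - 3)*(d - 2)*(d^2 + 3*d) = d*(d - 3)*(d - 2)*(d + 3)*(d)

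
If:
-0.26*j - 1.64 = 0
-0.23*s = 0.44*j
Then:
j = -6.31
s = 12.07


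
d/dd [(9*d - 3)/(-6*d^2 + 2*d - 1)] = 3*(18*d^2 - 12*d - 1)/(36*d^4 - 24*d^3 + 16*d^2 - 4*d + 1)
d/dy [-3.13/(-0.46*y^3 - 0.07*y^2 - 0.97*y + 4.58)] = (-4.3194*y^2 - 0.4382*y - 3.0361)/(0.46*y^3 + 0.07*y^2 + 0.97*y - 4.58)^2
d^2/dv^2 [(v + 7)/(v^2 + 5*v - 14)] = 2/(v^3 - 6*v^2 + 12*v - 8)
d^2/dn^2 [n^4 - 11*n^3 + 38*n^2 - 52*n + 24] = 12*n^2 - 66*n + 76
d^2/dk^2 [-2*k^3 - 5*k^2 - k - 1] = -12*k - 10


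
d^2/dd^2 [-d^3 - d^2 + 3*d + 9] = -6*d - 2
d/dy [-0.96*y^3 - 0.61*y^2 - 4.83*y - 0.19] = -2.88*y^2 - 1.22*y - 4.83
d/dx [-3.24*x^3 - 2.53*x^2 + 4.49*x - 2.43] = -9.72*x^2 - 5.06*x + 4.49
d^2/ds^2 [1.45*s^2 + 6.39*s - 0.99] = 2.90000000000000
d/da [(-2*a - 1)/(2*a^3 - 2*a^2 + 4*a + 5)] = 2*(4*a^3 + a^2 - 2*a - 3)/(4*a^6 - 8*a^5 + 20*a^4 + 4*a^3 - 4*a^2 + 40*a + 25)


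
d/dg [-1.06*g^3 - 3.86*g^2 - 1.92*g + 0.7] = -3.18*g^2 - 7.72*g - 1.92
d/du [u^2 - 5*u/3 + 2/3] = 2*u - 5/3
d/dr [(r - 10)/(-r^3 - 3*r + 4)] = (-r^3 - 3*r + 3*(r - 10)*(r^2 + 1) + 4)/(r^3 + 3*r - 4)^2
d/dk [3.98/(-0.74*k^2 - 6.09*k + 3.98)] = (5.8904*k + 24.2382)/(0.74*k^2 + 6.09*k - 3.98)^2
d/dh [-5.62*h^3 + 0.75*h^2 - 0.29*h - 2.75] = -16.86*h^2 + 1.5*h - 0.29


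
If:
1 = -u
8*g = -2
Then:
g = -1/4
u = -1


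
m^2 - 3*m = m*(m - 3)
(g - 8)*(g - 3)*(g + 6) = g^3 - 5*g^2 - 42*g + 144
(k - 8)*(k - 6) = k^2 - 14*k + 48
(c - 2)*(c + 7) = c^2 + 5*c - 14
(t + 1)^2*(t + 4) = t^3 + 6*t^2 + 9*t + 4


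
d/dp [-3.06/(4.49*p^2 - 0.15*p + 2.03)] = (27.4788*p - 0.459)/(4.49*p^2 - 0.15*p + 2.03)^2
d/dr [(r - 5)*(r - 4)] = 2*r - 9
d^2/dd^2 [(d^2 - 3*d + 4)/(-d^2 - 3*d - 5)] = 2*(6*d^3 + 3*d^2 - 81*d - 86)/(d^6 + 9*d^5 + 42*d^4 + 117*d^3 + 210*d^2 + 225*d + 125)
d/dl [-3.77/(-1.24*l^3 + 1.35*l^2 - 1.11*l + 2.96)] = (-14.0244*l^2 + 10.179*l - 4.1847)/(1.24*l^3 - 1.35*l^2 + 1.11*l - 2.96)^2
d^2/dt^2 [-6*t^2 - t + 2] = -12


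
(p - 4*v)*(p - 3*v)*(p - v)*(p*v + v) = p^4*v - 8*p^3*v^2 + p^3*v + 19*p^2*v^3 - 8*p^2*v^2 - 12*p*v^4 + 19*p*v^3 - 12*v^4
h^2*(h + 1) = h^3 + h^2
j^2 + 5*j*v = j*(j + 5*v)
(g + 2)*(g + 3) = g^2 + 5*g + 6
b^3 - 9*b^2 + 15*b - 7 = (b - 7)*(b - 1)^2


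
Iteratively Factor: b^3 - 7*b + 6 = (b + 3)*(b^2 - 3*b + 2) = (b - 1)*(b + 3)*(b - 2)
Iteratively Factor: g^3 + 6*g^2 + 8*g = (g + 2)*(g^2 + 4*g) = g*(g + 2)*(g + 4)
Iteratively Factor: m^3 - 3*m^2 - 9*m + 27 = (m - 3)*(m^2 - 9) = (m - 3)*(m + 3)*(m - 3)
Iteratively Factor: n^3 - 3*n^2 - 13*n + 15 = (n + 3)*(n^2 - 6*n + 5) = (n - 5)*(n + 3)*(n - 1)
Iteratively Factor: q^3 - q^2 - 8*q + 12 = (q - 2)*(q^2 + q - 6) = (q - 2)*(q + 3)*(q - 2)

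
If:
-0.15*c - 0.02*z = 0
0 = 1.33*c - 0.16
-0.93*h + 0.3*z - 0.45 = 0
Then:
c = 0.12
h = -0.77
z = -0.90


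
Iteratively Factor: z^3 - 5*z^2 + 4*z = (z - 4)*(z^2 - z) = (z - 4)*(z - 1)*(z)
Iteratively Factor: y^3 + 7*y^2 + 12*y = (y)*(y^2 + 7*y + 12) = y*(y + 4)*(y + 3)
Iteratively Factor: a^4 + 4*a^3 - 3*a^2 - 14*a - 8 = (a - 2)*(a^3 + 6*a^2 + 9*a + 4) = (a - 2)*(a + 1)*(a^2 + 5*a + 4) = (a - 2)*(a + 1)^2*(a + 4)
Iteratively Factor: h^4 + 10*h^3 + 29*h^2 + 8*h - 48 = (h + 4)*(h^3 + 6*h^2 + 5*h - 12) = (h + 4)^2*(h^2 + 2*h - 3) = (h + 3)*(h + 4)^2*(h - 1)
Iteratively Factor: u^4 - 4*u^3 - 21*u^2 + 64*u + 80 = (u - 5)*(u^3 + u^2 - 16*u - 16) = (u - 5)*(u + 4)*(u^2 - 3*u - 4) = (u - 5)*(u + 1)*(u + 4)*(u - 4)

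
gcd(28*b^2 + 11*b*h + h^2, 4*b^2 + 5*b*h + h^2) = 4*b + h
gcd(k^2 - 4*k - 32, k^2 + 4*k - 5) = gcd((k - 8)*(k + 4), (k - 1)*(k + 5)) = 1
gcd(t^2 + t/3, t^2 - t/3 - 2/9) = t + 1/3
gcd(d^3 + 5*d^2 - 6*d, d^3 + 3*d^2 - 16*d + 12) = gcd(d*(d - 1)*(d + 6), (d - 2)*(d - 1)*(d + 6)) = d^2 + 5*d - 6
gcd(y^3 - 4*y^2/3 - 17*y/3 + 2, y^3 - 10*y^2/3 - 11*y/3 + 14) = y^2 - y - 6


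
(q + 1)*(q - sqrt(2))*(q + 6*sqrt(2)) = q^3 + q^2 + 5*sqrt(2)*q^2 - 12*q + 5*sqrt(2)*q - 12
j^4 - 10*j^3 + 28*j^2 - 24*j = j*(j - 6)*(j - 2)^2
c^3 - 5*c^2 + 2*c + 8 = (c - 4)*(c - 2)*(c + 1)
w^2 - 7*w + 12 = (w - 4)*(w - 3)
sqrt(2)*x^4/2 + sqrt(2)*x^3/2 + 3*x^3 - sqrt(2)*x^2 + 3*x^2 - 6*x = x*(x - 1)*(x + 3*sqrt(2))*(sqrt(2)*x/2 + sqrt(2))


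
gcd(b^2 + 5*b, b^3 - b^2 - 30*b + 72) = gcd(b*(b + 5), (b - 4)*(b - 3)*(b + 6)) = 1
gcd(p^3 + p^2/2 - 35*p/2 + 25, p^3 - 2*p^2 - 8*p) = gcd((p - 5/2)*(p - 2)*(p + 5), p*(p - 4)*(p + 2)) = 1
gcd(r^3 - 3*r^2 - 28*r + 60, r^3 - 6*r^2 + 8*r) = r - 2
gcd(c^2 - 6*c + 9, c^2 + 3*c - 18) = c - 3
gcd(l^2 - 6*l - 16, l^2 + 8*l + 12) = l + 2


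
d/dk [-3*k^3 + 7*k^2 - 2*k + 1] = -9*k^2 + 14*k - 2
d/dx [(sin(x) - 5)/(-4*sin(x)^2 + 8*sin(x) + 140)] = (sin(x)^2 - 10*sin(x) + 45)*cos(x)/(4*(sin(x) - 7)^2*(sin(x) + 5)^2)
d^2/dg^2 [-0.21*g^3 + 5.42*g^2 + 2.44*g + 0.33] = 10.84 - 1.26*g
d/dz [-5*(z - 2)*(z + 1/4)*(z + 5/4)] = -15*z^2 + 5*z + 215/16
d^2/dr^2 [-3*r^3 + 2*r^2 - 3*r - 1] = 4 - 18*r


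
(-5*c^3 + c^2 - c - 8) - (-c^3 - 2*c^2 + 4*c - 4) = -4*c^3 + 3*c^2 - 5*c - 4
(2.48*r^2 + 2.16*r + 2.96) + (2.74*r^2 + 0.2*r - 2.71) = 5.22*r^2 + 2.36*r + 0.25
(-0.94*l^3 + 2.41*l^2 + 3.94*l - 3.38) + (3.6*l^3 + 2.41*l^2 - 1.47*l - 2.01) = 2.66*l^3 + 4.82*l^2 + 2.47*l - 5.39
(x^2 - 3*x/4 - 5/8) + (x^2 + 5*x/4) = 2*x^2 + x/2 - 5/8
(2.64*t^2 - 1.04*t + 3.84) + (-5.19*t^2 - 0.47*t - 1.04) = -2.55*t^2 - 1.51*t + 2.8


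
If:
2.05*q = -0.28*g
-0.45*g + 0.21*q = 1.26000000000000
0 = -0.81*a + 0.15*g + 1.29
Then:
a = 1.11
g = -2.63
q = 0.36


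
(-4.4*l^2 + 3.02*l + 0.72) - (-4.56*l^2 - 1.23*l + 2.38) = 0.159999999999999*l^2 + 4.25*l - 1.66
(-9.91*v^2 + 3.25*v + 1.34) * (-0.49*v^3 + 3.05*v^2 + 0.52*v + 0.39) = 4.8559*v^5 - 31.818*v^4 + 4.1027*v^3 + 1.9121*v^2 + 1.9643*v + 0.5226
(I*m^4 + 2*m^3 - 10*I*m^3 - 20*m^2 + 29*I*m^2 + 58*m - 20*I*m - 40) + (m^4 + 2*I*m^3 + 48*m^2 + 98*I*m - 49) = m^4 + I*m^4 + 2*m^3 - 8*I*m^3 + 28*m^2 + 29*I*m^2 + 58*m + 78*I*m - 89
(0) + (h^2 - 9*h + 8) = h^2 - 9*h + 8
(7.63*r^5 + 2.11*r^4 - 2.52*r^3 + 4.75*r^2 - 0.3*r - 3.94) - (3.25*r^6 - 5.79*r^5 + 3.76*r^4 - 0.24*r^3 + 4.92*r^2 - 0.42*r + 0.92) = -3.25*r^6 + 13.42*r^5 - 1.65*r^4 - 2.28*r^3 - 0.17*r^2 + 0.12*r - 4.86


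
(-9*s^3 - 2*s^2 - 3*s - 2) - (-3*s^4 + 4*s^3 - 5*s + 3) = 3*s^4 - 13*s^3 - 2*s^2 + 2*s - 5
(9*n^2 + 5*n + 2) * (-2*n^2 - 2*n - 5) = -18*n^4 - 28*n^3 - 59*n^2 - 29*n - 10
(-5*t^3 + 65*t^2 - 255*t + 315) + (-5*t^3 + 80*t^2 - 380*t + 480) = -10*t^3 + 145*t^2 - 635*t + 795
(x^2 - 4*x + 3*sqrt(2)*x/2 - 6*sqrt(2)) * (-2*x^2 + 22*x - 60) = -2*x^4 - 3*sqrt(2)*x^3 + 30*x^3 - 148*x^2 + 45*sqrt(2)*x^2 - 222*sqrt(2)*x + 240*x + 360*sqrt(2)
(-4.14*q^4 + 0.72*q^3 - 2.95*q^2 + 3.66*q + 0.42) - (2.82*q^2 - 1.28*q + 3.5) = -4.14*q^4 + 0.72*q^3 - 5.77*q^2 + 4.94*q - 3.08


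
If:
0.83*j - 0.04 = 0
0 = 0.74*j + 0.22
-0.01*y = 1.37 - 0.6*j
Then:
No Solution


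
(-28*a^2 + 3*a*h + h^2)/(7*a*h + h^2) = (-4*a + h)/h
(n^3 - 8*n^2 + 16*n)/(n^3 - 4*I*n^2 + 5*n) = (n^2 - 8*n + 16)/(n^2 - 4*I*n + 5)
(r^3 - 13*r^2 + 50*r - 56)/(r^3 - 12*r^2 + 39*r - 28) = (r - 2)/(r - 1)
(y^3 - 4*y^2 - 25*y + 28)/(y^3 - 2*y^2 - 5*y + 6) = (y^2 - 3*y - 28)/(y^2 - y - 6)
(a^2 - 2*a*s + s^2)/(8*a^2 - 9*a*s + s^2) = (-a + s)/(-8*a + s)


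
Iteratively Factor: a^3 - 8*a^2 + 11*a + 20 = (a + 1)*(a^2 - 9*a + 20) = (a - 5)*(a + 1)*(a - 4)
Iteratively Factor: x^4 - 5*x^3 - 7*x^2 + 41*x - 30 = (x - 2)*(x^3 - 3*x^2 - 13*x + 15) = (x - 5)*(x - 2)*(x^2 + 2*x - 3) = (x - 5)*(x - 2)*(x - 1)*(x + 3)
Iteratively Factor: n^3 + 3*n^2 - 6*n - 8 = (n - 2)*(n^2 + 5*n + 4) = (n - 2)*(n + 4)*(n + 1)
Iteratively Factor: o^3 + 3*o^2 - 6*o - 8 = (o + 4)*(o^2 - o - 2) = (o - 2)*(o + 4)*(o + 1)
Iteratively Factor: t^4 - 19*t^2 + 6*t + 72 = (t - 3)*(t^3 + 3*t^2 - 10*t - 24) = (t - 3)*(t + 4)*(t^2 - t - 6) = (t - 3)^2*(t + 4)*(t + 2)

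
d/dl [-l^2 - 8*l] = -2*l - 8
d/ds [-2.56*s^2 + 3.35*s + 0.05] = 3.35 - 5.12*s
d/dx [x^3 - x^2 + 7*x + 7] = 3*x^2 - 2*x + 7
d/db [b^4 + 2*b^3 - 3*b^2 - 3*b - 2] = 4*b^3 + 6*b^2 - 6*b - 3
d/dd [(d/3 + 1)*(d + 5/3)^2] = (3*d + 5)*(9*d + 23)/27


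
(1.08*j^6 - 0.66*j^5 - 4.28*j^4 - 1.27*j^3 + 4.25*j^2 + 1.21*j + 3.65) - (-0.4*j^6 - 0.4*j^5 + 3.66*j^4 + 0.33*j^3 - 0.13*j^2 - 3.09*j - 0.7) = 1.48*j^6 - 0.26*j^5 - 7.94*j^4 - 1.6*j^3 + 4.38*j^2 + 4.3*j + 4.35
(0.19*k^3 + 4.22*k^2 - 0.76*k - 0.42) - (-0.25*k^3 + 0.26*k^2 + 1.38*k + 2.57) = 0.44*k^3 + 3.96*k^2 - 2.14*k - 2.99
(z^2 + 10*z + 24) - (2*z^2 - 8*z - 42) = -z^2 + 18*z + 66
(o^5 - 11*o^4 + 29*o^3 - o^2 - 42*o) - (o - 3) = o^5 - 11*o^4 + 29*o^3 - o^2 - 43*o + 3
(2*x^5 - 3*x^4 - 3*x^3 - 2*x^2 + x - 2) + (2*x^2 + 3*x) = 2*x^5 - 3*x^4 - 3*x^3 + 4*x - 2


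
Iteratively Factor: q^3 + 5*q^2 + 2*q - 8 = (q + 2)*(q^2 + 3*q - 4) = (q + 2)*(q + 4)*(q - 1)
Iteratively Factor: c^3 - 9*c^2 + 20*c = (c)*(c^2 - 9*c + 20) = c*(c - 4)*(c - 5)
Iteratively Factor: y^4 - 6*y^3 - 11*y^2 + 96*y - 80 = (y + 4)*(y^3 - 10*y^2 + 29*y - 20) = (y - 4)*(y + 4)*(y^2 - 6*y + 5) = (y - 5)*(y - 4)*(y + 4)*(y - 1)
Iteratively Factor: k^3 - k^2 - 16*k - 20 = (k + 2)*(k^2 - 3*k - 10) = (k - 5)*(k + 2)*(k + 2)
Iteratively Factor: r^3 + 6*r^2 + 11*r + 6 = (r + 3)*(r^2 + 3*r + 2) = (r + 2)*(r + 3)*(r + 1)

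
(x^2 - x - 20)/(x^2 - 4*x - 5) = (x + 4)/(x + 1)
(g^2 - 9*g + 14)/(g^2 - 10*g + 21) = (g - 2)/(g - 3)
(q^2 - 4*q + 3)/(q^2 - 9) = (q - 1)/(q + 3)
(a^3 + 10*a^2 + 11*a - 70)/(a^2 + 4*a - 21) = (a^2 + 3*a - 10)/(a - 3)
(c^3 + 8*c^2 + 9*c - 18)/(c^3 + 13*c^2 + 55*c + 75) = (c^2 + 5*c - 6)/(c^2 + 10*c + 25)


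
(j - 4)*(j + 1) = j^2 - 3*j - 4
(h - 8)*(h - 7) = h^2 - 15*h + 56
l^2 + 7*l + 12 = (l + 3)*(l + 4)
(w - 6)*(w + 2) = w^2 - 4*w - 12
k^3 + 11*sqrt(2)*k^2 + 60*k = k*(k + 5*sqrt(2))*(k + 6*sqrt(2))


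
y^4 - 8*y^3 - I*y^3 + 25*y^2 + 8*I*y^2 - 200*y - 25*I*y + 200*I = (y - 8)*(y - 5*I)*(y - I)*(y + 5*I)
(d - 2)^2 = d^2 - 4*d + 4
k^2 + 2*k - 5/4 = (k - 1/2)*(k + 5/2)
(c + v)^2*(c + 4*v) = c^3 + 6*c^2*v + 9*c*v^2 + 4*v^3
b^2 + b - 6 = (b - 2)*(b + 3)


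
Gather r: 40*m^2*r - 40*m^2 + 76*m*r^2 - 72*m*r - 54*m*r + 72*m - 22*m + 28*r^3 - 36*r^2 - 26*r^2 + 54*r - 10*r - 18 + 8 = -40*m^2 + 50*m + 28*r^3 + r^2*(76*m - 62) + r*(40*m^2 - 126*m + 44) - 10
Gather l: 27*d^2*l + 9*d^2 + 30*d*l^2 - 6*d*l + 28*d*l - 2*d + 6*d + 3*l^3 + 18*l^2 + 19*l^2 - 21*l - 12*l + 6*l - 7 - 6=9*d^2 + 4*d + 3*l^3 + l^2*(30*d + 37) + l*(27*d^2 + 22*d - 27) - 13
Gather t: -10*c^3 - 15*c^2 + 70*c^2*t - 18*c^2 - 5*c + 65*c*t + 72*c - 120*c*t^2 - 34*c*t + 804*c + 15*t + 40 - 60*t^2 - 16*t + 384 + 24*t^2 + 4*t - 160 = -10*c^3 - 33*c^2 + 871*c + t^2*(-120*c - 36) + t*(70*c^2 + 31*c + 3) + 264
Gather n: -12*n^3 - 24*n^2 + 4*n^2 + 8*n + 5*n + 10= -12*n^3 - 20*n^2 + 13*n + 10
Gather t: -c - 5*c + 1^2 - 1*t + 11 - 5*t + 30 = -6*c - 6*t + 42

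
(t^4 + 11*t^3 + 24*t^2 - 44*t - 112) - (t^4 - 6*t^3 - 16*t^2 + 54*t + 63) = 17*t^3 + 40*t^2 - 98*t - 175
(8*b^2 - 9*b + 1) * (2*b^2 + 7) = 16*b^4 - 18*b^3 + 58*b^2 - 63*b + 7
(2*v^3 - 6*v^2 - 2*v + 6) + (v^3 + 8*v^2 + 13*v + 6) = 3*v^3 + 2*v^2 + 11*v + 12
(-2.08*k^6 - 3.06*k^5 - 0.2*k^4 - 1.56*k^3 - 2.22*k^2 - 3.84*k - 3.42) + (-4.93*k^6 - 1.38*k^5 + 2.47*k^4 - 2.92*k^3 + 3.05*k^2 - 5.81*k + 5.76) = -7.01*k^6 - 4.44*k^5 + 2.27*k^4 - 4.48*k^3 + 0.83*k^2 - 9.65*k + 2.34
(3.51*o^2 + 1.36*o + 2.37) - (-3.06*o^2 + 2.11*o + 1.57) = 6.57*o^2 - 0.75*o + 0.8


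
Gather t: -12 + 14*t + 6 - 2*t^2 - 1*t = -2*t^2 + 13*t - 6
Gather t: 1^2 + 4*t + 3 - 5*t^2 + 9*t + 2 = -5*t^2 + 13*t + 6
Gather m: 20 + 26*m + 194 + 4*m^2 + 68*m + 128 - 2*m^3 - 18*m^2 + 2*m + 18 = -2*m^3 - 14*m^2 + 96*m + 360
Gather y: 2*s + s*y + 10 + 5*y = 2*s + y*(s + 5) + 10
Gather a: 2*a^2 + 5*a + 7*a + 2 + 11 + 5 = 2*a^2 + 12*a + 18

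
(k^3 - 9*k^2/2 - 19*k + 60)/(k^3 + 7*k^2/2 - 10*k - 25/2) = (k^2 - 2*k - 24)/(k^2 + 6*k + 5)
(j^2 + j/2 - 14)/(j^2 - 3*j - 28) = (j - 7/2)/(j - 7)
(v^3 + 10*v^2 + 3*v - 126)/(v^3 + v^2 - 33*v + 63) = (v + 6)/(v - 3)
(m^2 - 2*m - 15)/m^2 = 1 - 2/m - 15/m^2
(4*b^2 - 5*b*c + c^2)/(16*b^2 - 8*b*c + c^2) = (b - c)/(4*b - c)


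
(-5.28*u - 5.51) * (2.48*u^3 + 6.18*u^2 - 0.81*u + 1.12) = -13.0944*u^4 - 46.2952*u^3 - 29.775*u^2 - 1.4505*u - 6.1712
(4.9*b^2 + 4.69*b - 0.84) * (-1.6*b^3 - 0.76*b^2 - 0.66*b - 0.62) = -7.84*b^5 - 11.228*b^4 - 5.4544*b^3 - 5.495*b^2 - 2.3534*b + 0.5208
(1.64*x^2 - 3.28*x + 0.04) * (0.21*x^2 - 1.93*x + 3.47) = 0.3444*x^4 - 3.854*x^3 + 12.0296*x^2 - 11.4588*x + 0.1388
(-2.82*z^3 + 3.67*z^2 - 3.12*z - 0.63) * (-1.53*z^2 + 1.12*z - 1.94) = 4.3146*z^5 - 8.7735*z^4 + 14.3548*z^3 - 9.6503*z^2 + 5.3472*z + 1.2222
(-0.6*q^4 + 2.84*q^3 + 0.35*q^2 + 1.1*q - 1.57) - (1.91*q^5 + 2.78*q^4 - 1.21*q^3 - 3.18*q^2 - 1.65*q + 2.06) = -1.91*q^5 - 3.38*q^4 + 4.05*q^3 + 3.53*q^2 + 2.75*q - 3.63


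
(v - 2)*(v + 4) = v^2 + 2*v - 8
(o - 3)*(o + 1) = o^2 - 2*o - 3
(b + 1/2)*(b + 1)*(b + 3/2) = b^3 + 3*b^2 + 11*b/4 + 3/4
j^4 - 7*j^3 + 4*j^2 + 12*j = j*(j - 6)*(j - 2)*(j + 1)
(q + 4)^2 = q^2 + 8*q + 16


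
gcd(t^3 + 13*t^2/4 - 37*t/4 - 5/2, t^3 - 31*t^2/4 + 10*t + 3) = t^2 - 7*t/4 - 1/2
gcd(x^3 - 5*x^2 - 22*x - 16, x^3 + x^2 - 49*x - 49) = x + 1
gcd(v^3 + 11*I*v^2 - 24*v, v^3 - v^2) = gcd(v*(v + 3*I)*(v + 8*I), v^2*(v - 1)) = v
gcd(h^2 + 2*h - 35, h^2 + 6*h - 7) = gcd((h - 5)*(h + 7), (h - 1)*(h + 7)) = h + 7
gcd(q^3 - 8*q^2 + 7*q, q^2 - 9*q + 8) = q - 1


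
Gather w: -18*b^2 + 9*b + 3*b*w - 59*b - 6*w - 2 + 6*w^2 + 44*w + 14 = -18*b^2 - 50*b + 6*w^2 + w*(3*b + 38) + 12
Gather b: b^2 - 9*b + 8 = b^2 - 9*b + 8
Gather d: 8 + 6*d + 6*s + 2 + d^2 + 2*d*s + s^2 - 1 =d^2 + d*(2*s + 6) + s^2 + 6*s + 9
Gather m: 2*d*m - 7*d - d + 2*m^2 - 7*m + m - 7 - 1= -8*d + 2*m^2 + m*(2*d - 6) - 8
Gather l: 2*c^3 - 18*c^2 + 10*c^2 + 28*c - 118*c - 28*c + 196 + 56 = 2*c^3 - 8*c^2 - 118*c + 252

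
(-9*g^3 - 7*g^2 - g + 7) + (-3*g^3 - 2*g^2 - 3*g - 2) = -12*g^3 - 9*g^2 - 4*g + 5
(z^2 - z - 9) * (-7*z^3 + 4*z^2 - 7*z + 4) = -7*z^5 + 11*z^4 + 52*z^3 - 25*z^2 + 59*z - 36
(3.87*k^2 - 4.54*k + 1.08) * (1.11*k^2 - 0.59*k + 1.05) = 4.2957*k^4 - 7.3227*k^3 + 7.9409*k^2 - 5.4042*k + 1.134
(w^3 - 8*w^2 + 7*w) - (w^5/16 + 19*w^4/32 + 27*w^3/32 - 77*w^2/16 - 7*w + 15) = -w^5/16 - 19*w^4/32 + 5*w^3/32 - 51*w^2/16 + 14*w - 15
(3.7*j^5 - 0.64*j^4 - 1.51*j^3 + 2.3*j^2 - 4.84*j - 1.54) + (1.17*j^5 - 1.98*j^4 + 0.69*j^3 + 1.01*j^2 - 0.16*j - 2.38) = 4.87*j^5 - 2.62*j^4 - 0.82*j^3 + 3.31*j^2 - 5.0*j - 3.92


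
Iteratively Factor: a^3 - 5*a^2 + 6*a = (a)*(a^2 - 5*a + 6) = a*(a - 2)*(a - 3)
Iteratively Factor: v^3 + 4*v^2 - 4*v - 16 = (v - 2)*(v^2 + 6*v + 8) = (v - 2)*(v + 2)*(v + 4)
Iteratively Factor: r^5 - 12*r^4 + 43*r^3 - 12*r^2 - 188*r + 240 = (r + 2)*(r^4 - 14*r^3 + 71*r^2 - 154*r + 120) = (r - 5)*(r + 2)*(r^3 - 9*r^2 + 26*r - 24) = (r - 5)*(r - 3)*(r + 2)*(r^2 - 6*r + 8) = (r - 5)*(r - 4)*(r - 3)*(r + 2)*(r - 2)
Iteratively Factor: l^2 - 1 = (l - 1)*(l + 1)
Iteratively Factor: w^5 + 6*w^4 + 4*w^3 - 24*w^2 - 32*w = (w)*(w^4 + 6*w^3 + 4*w^2 - 24*w - 32) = w*(w + 2)*(w^3 + 4*w^2 - 4*w - 16) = w*(w - 2)*(w + 2)*(w^2 + 6*w + 8) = w*(w - 2)*(w + 2)^2*(w + 4)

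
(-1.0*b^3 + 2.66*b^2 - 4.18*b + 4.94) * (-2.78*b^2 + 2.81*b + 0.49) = 2.78*b^5 - 10.2048*b^4 + 18.605*b^3 - 24.1756*b^2 + 11.8332*b + 2.4206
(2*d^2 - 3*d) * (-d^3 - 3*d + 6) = -2*d^5 + 3*d^4 - 6*d^3 + 21*d^2 - 18*d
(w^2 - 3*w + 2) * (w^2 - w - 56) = w^4 - 4*w^3 - 51*w^2 + 166*w - 112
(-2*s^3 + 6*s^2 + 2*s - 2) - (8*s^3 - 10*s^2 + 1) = -10*s^3 + 16*s^2 + 2*s - 3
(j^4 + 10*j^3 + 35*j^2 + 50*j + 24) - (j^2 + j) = j^4 + 10*j^3 + 34*j^2 + 49*j + 24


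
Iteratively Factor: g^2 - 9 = (g - 3)*(g + 3)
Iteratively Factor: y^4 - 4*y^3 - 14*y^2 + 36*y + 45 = (y + 1)*(y^3 - 5*y^2 - 9*y + 45) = (y - 5)*(y + 1)*(y^2 - 9) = (y - 5)*(y + 1)*(y + 3)*(y - 3)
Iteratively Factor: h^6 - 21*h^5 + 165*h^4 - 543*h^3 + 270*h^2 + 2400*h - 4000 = (h - 5)*(h^5 - 16*h^4 + 85*h^3 - 118*h^2 - 320*h + 800) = (h - 5)^2*(h^4 - 11*h^3 + 30*h^2 + 32*h - 160) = (h - 5)^2*(h - 4)*(h^3 - 7*h^2 + 2*h + 40) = (h - 5)^2*(h - 4)*(h + 2)*(h^2 - 9*h + 20) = (h - 5)^3*(h - 4)*(h + 2)*(h - 4)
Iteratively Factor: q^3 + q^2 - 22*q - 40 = (q + 4)*(q^2 - 3*q - 10) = (q - 5)*(q + 4)*(q + 2)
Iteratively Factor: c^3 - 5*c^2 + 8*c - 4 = (c - 1)*(c^2 - 4*c + 4) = (c - 2)*(c - 1)*(c - 2)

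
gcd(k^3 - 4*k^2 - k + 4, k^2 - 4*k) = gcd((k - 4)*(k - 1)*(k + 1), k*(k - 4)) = k - 4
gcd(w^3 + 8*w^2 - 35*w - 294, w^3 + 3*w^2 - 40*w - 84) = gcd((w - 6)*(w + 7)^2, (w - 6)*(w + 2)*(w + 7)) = w^2 + w - 42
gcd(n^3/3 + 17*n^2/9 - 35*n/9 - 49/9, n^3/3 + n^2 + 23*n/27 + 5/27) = n + 1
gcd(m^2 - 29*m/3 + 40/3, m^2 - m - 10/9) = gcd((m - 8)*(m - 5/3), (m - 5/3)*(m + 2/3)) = m - 5/3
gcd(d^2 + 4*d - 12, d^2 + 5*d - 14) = d - 2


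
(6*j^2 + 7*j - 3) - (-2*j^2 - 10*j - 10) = 8*j^2 + 17*j + 7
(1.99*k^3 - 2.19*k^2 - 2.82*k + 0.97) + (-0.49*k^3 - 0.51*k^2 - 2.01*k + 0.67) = 1.5*k^3 - 2.7*k^2 - 4.83*k + 1.64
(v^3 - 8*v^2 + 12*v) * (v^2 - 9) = v^5 - 8*v^4 + 3*v^3 + 72*v^2 - 108*v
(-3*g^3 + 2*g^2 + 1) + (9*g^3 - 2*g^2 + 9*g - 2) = 6*g^3 + 9*g - 1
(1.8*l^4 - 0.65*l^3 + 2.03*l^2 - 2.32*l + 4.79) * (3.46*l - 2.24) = 6.228*l^5 - 6.281*l^4 + 8.4798*l^3 - 12.5744*l^2 + 21.7702*l - 10.7296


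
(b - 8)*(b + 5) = b^2 - 3*b - 40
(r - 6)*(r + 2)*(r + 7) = r^3 + 3*r^2 - 40*r - 84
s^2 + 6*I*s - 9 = (s + 3*I)^2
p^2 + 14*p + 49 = (p + 7)^2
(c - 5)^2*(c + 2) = c^3 - 8*c^2 + 5*c + 50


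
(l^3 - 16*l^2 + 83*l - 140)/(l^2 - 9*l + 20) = l - 7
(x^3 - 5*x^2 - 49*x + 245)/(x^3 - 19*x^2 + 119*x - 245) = (x + 7)/(x - 7)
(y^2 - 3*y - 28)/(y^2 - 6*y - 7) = (y + 4)/(y + 1)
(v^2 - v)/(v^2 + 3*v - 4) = v/(v + 4)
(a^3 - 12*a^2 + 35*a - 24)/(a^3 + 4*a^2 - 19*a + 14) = (a^2 - 11*a + 24)/(a^2 + 5*a - 14)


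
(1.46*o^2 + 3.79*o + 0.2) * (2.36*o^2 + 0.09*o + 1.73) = 3.4456*o^4 + 9.0758*o^3 + 3.3389*o^2 + 6.5747*o + 0.346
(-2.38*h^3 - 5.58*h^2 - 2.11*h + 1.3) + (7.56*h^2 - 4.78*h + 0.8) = -2.38*h^3 + 1.98*h^2 - 6.89*h + 2.1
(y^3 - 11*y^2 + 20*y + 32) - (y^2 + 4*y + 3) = y^3 - 12*y^2 + 16*y + 29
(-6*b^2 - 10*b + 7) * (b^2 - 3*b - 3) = -6*b^4 + 8*b^3 + 55*b^2 + 9*b - 21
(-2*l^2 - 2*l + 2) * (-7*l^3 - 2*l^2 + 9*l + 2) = 14*l^5 + 18*l^4 - 28*l^3 - 26*l^2 + 14*l + 4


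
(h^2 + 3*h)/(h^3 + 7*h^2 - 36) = h/(h^2 + 4*h - 12)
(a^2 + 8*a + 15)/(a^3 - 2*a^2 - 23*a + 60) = (a + 3)/(a^2 - 7*a + 12)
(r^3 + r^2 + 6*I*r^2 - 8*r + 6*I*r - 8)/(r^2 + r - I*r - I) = (r^2 + 6*I*r - 8)/(r - I)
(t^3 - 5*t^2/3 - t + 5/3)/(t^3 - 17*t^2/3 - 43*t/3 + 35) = (t^2 - 1)/(t^2 - 4*t - 21)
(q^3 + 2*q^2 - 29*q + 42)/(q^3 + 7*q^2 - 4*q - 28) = (q - 3)/(q + 2)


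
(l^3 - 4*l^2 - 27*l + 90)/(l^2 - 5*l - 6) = (l^2 + 2*l - 15)/(l + 1)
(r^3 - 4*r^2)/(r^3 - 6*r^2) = (r - 4)/(r - 6)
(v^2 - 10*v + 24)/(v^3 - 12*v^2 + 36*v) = (v - 4)/(v*(v - 6))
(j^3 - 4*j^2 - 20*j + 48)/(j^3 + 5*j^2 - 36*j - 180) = (j^2 + 2*j - 8)/(j^2 + 11*j + 30)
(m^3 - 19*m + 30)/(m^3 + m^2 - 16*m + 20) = (m - 3)/(m - 2)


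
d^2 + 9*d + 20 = (d + 4)*(d + 5)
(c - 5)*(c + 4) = c^2 - c - 20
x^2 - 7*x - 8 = (x - 8)*(x + 1)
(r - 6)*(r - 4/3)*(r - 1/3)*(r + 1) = r^4 - 20*r^3/3 + 25*r^2/9 + 70*r/9 - 8/3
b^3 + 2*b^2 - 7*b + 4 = (b - 1)^2*(b + 4)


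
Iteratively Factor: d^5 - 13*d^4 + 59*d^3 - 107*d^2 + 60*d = (d - 3)*(d^4 - 10*d^3 + 29*d^2 - 20*d) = (d - 5)*(d - 3)*(d^3 - 5*d^2 + 4*d) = d*(d - 5)*(d - 3)*(d^2 - 5*d + 4) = d*(d - 5)*(d - 4)*(d - 3)*(d - 1)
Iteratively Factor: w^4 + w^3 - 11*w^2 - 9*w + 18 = (w - 1)*(w^3 + 2*w^2 - 9*w - 18) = (w - 1)*(w + 2)*(w^2 - 9) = (w - 3)*(w - 1)*(w + 2)*(w + 3)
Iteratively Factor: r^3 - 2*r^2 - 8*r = (r - 4)*(r^2 + 2*r) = (r - 4)*(r + 2)*(r)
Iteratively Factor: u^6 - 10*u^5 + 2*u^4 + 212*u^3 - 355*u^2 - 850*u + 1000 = (u - 1)*(u^5 - 9*u^4 - 7*u^3 + 205*u^2 - 150*u - 1000) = (u - 5)*(u - 1)*(u^4 - 4*u^3 - 27*u^2 + 70*u + 200) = (u - 5)*(u - 1)*(u + 4)*(u^3 - 8*u^2 + 5*u + 50) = (u - 5)^2*(u - 1)*(u + 4)*(u^2 - 3*u - 10) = (u - 5)^3*(u - 1)*(u + 4)*(u + 2)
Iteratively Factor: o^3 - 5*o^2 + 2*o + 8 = (o - 2)*(o^2 - 3*o - 4) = (o - 2)*(o + 1)*(o - 4)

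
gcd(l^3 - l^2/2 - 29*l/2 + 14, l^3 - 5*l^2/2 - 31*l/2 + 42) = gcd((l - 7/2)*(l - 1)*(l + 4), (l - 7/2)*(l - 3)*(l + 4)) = l^2 + l/2 - 14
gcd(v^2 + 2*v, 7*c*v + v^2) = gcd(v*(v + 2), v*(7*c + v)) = v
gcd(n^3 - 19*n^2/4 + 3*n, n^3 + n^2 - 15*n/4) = n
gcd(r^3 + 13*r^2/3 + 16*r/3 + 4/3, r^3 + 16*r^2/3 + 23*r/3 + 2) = r^2 + 7*r/3 + 2/3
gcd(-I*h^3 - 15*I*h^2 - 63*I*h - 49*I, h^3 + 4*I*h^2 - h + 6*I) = 1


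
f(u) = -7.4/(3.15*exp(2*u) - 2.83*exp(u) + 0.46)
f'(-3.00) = -8.67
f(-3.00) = -22.64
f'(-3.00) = -8.67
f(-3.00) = -22.64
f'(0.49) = 5.02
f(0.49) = -1.75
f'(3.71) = 0.00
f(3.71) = -0.00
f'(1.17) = 0.72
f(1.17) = -0.31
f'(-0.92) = -33.55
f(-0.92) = 44.17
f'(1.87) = 0.14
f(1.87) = -0.06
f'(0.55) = 4.12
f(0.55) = -1.47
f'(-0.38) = 1576296.90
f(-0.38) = 3396.77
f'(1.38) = 0.43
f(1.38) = -0.19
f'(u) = -7.4*(-6.3*exp(2*u) + 2.83*exp(u))/(3.15*exp(2*u) - 2.83*exp(u) + 0.46)^2 = (46.62*exp(u) - 20.942)*exp(u)/(3.15*exp(2*u) - 2.83*exp(u) + 0.46)^2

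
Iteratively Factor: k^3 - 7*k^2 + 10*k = (k - 2)*(k^2 - 5*k) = k*(k - 2)*(k - 5)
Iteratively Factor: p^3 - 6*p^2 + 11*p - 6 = (p - 1)*(p^2 - 5*p + 6) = (p - 3)*(p - 1)*(p - 2)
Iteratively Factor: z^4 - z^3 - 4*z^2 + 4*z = (z - 2)*(z^3 + z^2 - 2*z) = (z - 2)*(z + 2)*(z^2 - z) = z*(z - 2)*(z + 2)*(z - 1)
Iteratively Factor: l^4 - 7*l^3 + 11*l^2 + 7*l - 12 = (l - 3)*(l^3 - 4*l^2 - l + 4) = (l - 3)*(l + 1)*(l^2 - 5*l + 4) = (l - 3)*(l - 1)*(l + 1)*(l - 4)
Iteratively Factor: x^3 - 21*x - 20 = (x + 4)*(x^2 - 4*x - 5) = (x - 5)*(x + 4)*(x + 1)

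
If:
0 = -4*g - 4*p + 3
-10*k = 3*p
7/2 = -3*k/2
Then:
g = -253/36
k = -7/3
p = 70/9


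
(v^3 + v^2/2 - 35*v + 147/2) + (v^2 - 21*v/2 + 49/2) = v^3 + 3*v^2/2 - 91*v/2 + 98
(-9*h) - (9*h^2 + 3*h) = -9*h^2 - 12*h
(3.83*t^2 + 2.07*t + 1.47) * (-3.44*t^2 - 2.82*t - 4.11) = -13.1752*t^4 - 17.9214*t^3 - 26.6355*t^2 - 12.6531*t - 6.0417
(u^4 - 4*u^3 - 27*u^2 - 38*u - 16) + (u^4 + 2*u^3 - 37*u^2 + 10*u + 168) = 2*u^4 - 2*u^3 - 64*u^2 - 28*u + 152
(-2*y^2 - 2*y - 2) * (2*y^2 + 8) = -4*y^4 - 4*y^3 - 20*y^2 - 16*y - 16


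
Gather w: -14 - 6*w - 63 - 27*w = -33*w - 77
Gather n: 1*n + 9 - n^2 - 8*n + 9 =-n^2 - 7*n + 18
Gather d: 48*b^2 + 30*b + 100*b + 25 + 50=48*b^2 + 130*b + 75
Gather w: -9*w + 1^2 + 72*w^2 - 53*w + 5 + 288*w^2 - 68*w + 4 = 360*w^2 - 130*w + 10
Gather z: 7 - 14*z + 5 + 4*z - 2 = 10 - 10*z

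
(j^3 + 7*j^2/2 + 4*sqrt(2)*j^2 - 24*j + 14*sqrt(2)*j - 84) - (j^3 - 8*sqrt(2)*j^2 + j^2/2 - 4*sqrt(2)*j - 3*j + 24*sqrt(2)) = 3*j^2 + 12*sqrt(2)*j^2 - 21*j + 18*sqrt(2)*j - 84 - 24*sqrt(2)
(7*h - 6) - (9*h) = -2*h - 6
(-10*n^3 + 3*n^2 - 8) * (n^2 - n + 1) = -10*n^5 + 13*n^4 - 13*n^3 - 5*n^2 + 8*n - 8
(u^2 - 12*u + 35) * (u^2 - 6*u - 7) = u^4 - 18*u^3 + 100*u^2 - 126*u - 245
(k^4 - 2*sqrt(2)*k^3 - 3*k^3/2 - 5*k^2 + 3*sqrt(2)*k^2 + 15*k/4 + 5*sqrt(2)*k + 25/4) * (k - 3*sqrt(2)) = k^5 - 5*sqrt(2)*k^4 - 3*k^4/2 + 7*k^3 + 15*sqrt(2)*k^3/2 - 57*k^2/4 + 20*sqrt(2)*k^2 - 95*k/4 - 45*sqrt(2)*k/4 - 75*sqrt(2)/4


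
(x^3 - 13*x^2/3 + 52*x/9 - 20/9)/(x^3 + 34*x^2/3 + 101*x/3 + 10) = (9*x^3 - 39*x^2 + 52*x - 20)/(3*(3*x^3 + 34*x^2 + 101*x + 30))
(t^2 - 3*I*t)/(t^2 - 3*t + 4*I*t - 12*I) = t*(t - 3*I)/(t^2 + t*(-3 + 4*I) - 12*I)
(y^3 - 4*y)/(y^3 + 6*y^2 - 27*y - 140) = y*(y^2 - 4)/(y^3 + 6*y^2 - 27*y - 140)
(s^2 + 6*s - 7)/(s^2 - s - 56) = (s - 1)/(s - 8)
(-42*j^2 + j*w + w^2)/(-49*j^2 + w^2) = (-6*j + w)/(-7*j + w)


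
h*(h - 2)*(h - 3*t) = h^3 - 3*h^2*t - 2*h^2 + 6*h*t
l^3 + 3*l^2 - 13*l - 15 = (l - 3)*(l + 1)*(l + 5)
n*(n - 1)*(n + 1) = n^3 - n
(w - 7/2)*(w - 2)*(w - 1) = w^3 - 13*w^2/2 + 25*w/2 - 7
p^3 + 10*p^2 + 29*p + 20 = (p + 1)*(p + 4)*(p + 5)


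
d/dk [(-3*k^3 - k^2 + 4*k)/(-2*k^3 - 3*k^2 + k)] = (7*k^2 + 10*k + 11)/(4*k^4 + 12*k^3 + 5*k^2 - 6*k + 1)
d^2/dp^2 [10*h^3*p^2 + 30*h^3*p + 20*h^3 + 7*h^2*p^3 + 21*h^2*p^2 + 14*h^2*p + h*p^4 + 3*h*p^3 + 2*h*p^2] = 2*h*(10*h^2 + 21*h*p + 21*h + 6*p^2 + 9*p + 2)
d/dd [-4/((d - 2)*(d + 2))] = 8*d/((d - 2)^2*(d + 2)^2)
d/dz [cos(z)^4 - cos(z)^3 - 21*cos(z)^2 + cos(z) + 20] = (-4*cos(z)^3 + 3*cos(z)^2 + 42*cos(z) - 1)*sin(z)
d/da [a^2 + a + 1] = 2*a + 1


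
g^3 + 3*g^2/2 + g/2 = g*(g + 1/2)*(g + 1)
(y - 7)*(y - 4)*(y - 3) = y^3 - 14*y^2 + 61*y - 84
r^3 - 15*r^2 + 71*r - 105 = (r - 7)*(r - 5)*(r - 3)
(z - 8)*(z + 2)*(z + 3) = z^3 - 3*z^2 - 34*z - 48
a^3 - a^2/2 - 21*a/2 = a*(a - 7/2)*(a + 3)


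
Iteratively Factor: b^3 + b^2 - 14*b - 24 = (b + 2)*(b^2 - b - 12) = (b - 4)*(b + 2)*(b + 3)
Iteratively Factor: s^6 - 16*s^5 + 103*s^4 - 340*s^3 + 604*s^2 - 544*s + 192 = (s - 4)*(s^5 - 12*s^4 + 55*s^3 - 120*s^2 + 124*s - 48) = (s - 4)*(s - 3)*(s^4 - 9*s^3 + 28*s^2 - 36*s + 16) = (s - 4)*(s - 3)*(s - 2)*(s^3 - 7*s^2 + 14*s - 8) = (s - 4)^2*(s - 3)*(s - 2)*(s^2 - 3*s + 2) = (s - 4)^2*(s - 3)*(s - 2)*(s - 1)*(s - 2)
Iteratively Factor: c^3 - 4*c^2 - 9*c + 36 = (c - 3)*(c^2 - c - 12) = (c - 3)*(c + 3)*(c - 4)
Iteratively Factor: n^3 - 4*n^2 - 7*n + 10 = (n - 5)*(n^2 + n - 2) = (n - 5)*(n + 2)*(n - 1)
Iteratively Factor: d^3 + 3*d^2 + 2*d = (d + 1)*(d^2 + 2*d) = (d + 1)*(d + 2)*(d)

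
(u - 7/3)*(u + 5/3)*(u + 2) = u^3 + 4*u^2/3 - 47*u/9 - 70/9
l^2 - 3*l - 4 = (l - 4)*(l + 1)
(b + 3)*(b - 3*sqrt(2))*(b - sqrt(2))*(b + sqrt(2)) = b^4 - 3*sqrt(2)*b^3 + 3*b^3 - 9*sqrt(2)*b^2 - 2*b^2 - 6*b + 6*sqrt(2)*b + 18*sqrt(2)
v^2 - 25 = (v - 5)*(v + 5)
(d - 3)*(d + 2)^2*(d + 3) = d^4 + 4*d^3 - 5*d^2 - 36*d - 36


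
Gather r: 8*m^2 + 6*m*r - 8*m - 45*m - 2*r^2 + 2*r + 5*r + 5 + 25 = 8*m^2 - 53*m - 2*r^2 + r*(6*m + 7) + 30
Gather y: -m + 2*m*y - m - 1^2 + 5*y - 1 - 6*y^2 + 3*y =-2*m - 6*y^2 + y*(2*m + 8) - 2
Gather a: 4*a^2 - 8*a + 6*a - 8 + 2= 4*a^2 - 2*a - 6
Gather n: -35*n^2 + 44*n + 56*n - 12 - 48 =-35*n^2 + 100*n - 60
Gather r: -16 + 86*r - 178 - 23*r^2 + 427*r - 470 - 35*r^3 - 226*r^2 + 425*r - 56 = -35*r^3 - 249*r^2 + 938*r - 720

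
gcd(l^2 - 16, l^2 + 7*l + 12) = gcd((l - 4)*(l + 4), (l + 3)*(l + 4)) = l + 4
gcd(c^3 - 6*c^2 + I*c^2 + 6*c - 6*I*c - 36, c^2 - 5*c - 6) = c - 6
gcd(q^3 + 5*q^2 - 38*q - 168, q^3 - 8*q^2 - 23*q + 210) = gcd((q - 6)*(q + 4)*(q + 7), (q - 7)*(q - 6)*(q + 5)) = q - 6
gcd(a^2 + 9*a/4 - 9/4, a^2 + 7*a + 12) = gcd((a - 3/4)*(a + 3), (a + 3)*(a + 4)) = a + 3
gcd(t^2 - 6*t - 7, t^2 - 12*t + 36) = 1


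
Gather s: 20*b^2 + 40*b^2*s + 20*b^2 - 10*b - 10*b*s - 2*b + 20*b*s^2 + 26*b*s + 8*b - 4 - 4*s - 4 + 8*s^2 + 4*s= 40*b^2 - 4*b + s^2*(20*b + 8) + s*(40*b^2 + 16*b) - 8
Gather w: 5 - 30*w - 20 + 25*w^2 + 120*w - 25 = 25*w^2 + 90*w - 40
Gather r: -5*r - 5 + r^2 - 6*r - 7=r^2 - 11*r - 12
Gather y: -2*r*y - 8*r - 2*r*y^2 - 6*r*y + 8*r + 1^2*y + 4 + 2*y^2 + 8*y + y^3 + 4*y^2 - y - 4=y^3 + y^2*(6 - 2*r) + y*(8 - 8*r)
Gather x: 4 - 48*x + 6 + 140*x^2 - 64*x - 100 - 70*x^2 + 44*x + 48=70*x^2 - 68*x - 42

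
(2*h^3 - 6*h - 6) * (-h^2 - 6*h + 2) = -2*h^5 - 12*h^4 + 10*h^3 + 42*h^2 + 24*h - 12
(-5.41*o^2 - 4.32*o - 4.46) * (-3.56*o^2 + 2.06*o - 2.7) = 19.2596*o^4 + 4.2346*o^3 + 21.5854*o^2 + 2.4764*o + 12.042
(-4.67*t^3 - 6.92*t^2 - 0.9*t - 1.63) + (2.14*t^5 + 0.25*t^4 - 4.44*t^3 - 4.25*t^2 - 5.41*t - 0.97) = 2.14*t^5 + 0.25*t^4 - 9.11*t^3 - 11.17*t^2 - 6.31*t - 2.6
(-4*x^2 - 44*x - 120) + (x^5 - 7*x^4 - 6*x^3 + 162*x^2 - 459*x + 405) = x^5 - 7*x^4 - 6*x^3 + 158*x^2 - 503*x + 285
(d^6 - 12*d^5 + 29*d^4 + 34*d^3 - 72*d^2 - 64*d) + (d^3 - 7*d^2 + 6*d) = d^6 - 12*d^5 + 29*d^4 + 35*d^3 - 79*d^2 - 58*d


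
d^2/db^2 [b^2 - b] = 2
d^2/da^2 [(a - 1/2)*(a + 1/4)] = 2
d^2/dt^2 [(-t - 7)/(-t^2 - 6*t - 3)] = 2*(4*(t + 3)^2*(t + 7) - (3*t + 13)*(t^2 + 6*t + 3))/(t^2 + 6*t + 3)^3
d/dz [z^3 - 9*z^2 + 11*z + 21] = 3*z^2 - 18*z + 11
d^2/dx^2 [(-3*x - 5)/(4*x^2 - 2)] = 2*(-8*x^2*(3*x + 5) + (9*x + 5)*(2*x^2 - 1))/(2*x^2 - 1)^3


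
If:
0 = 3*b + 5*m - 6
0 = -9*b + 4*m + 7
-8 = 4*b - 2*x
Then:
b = 59/57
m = 11/19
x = 346/57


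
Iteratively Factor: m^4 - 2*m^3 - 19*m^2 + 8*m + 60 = (m + 2)*(m^3 - 4*m^2 - 11*m + 30) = (m - 2)*(m + 2)*(m^2 - 2*m - 15) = (m - 5)*(m - 2)*(m + 2)*(m + 3)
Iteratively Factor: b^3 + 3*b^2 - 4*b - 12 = (b + 2)*(b^2 + b - 6) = (b - 2)*(b + 2)*(b + 3)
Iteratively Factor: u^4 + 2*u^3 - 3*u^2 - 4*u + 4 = (u + 2)*(u^3 - 3*u + 2) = (u - 1)*(u + 2)*(u^2 + u - 2) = (u - 1)*(u + 2)^2*(u - 1)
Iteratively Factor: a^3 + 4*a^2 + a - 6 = (a + 2)*(a^2 + 2*a - 3) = (a - 1)*(a + 2)*(a + 3)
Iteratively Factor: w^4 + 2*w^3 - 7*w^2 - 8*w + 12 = (w - 1)*(w^3 + 3*w^2 - 4*w - 12) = (w - 2)*(w - 1)*(w^2 + 5*w + 6) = (w - 2)*(w - 1)*(w + 3)*(w + 2)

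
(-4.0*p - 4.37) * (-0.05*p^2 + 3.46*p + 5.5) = 0.2*p^3 - 13.6215*p^2 - 37.1202*p - 24.035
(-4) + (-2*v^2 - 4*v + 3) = -2*v^2 - 4*v - 1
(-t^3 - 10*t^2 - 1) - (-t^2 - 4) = -t^3 - 9*t^2 + 3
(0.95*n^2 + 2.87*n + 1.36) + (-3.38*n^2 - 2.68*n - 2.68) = -2.43*n^2 + 0.19*n - 1.32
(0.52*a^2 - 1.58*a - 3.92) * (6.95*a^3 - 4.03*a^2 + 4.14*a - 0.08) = 3.614*a^5 - 13.0766*a^4 - 18.7238*a^3 + 9.2148*a^2 - 16.1024*a + 0.3136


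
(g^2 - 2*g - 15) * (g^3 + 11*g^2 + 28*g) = g^5 + 9*g^4 - 9*g^3 - 221*g^2 - 420*g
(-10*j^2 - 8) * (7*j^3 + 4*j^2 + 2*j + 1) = -70*j^5 - 40*j^4 - 76*j^3 - 42*j^2 - 16*j - 8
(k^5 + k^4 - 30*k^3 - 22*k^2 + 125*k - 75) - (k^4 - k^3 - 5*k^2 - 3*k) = k^5 - 29*k^3 - 17*k^2 + 128*k - 75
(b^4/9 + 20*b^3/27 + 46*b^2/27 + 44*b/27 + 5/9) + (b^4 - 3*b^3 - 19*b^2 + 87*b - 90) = 10*b^4/9 - 61*b^3/27 - 467*b^2/27 + 2393*b/27 - 805/9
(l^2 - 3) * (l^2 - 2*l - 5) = l^4 - 2*l^3 - 8*l^2 + 6*l + 15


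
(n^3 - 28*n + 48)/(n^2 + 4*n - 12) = n - 4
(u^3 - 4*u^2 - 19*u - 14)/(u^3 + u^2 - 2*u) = (u^2 - 6*u - 7)/(u*(u - 1))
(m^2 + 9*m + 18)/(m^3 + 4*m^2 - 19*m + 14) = (m^2 + 9*m + 18)/(m^3 + 4*m^2 - 19*m + 14)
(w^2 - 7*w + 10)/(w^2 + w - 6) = (w - 5)/(w + 3)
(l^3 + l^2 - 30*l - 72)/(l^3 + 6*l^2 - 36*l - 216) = (l^2 + 7*l + 12)/(l^2 + 12*l + 36)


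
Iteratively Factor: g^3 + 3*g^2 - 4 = (g + 2)*(g^2 + g - 2) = (g + 2)^2*(g - 1)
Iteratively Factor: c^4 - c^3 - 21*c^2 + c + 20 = (c + 1)*(c^3 - 2*c^2 - 19*c + 20) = (c - 1)*(c + 1)*(c^2 - c - 20) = (c - 5)*(c - 1)*(c + 1)*(c + 4)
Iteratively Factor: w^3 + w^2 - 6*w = (w + 3)*(w^2 - 2*w) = (w - 2)*(w + 3)*(w)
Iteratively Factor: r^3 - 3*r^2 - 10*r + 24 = (r - 4)*(r^2 + r - 6) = (r - 4)*(r + 3)*(r - 2)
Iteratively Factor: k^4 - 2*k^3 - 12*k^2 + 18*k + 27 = (k + 3)*(k^3 - 5*k^2 + 3*k + 9) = (k + 1)*(k + 3)*(k^2 - 6*k + 9) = (k - 3)*(k + 1)*(k + 3)*(k - 3)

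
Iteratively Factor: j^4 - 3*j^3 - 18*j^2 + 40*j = (j + 4)*(j^3 - 7*j^2 + 10*j) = (j - 2)*(j + 4)*(j^2 - 5*j) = (j - 5)*(j - 2)*(j + 4)*(j)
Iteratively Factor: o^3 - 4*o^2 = (o - 4)*(o^2) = o*(o - 4)*(o)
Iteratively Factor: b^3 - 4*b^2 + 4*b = (b - 2)*(b^2 - 2*b) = (b - 2)^2*(b)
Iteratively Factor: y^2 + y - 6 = (y - 2)*(y + 3)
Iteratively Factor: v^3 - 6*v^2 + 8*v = (v - 4)*(v^2 - 2*v) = v*(v - 4)*(v - 2)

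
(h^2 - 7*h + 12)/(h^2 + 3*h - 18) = (h - 4)/(h + 6)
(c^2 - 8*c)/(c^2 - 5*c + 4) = c*(c - 8)/(c^2 - 5*c + 4)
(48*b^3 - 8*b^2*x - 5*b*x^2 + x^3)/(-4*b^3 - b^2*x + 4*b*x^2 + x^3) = (-48*b^3 + 8*b^2*x + 5*b*x^2 - x^3)/(4*b^3 + b^2*x - 4*b*x^2 - x^3)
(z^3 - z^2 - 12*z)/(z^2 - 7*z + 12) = z*(z + 3)/(z - 3)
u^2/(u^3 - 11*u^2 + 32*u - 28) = u^2/(u^3 - 11*u^2 + 32*u - 28)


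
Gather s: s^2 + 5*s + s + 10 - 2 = s^2 + 6*s + 8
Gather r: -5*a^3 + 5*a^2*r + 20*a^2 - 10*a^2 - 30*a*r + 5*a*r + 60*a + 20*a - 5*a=-5*a^3 + 10*a^2 + 75*a + r*(5*a^2 - 25*a)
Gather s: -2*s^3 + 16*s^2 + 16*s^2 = -2*s^3 + 32*s^2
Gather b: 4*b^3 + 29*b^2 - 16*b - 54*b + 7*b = 4*b^3 + 29*b^2 - 63*b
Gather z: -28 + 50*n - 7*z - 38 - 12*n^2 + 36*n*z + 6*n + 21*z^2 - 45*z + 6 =-12*n^2 + 56*n + 21*z^2 + z*(36*n - 52) - 60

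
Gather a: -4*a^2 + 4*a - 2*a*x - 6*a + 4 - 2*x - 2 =-4*a^2 + a*(-2*x - 2) - 2*x + 2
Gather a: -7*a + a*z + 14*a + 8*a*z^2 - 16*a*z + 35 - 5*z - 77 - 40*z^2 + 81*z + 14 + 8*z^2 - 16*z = a*(8*z^2 - 15*z + 7) - 32*z^2 + 60*z - 28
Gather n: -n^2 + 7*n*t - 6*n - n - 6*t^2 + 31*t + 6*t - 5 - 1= -n^2 + n*(7*t - 7) - 6*t^2 + 37*t - 6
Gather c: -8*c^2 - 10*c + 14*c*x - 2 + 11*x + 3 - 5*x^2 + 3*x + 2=-8*c^2 + c*(14*x - 10) - 5*x^2 + 14*x + 3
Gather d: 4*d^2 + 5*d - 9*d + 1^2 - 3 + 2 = 4*d^2 - 4*d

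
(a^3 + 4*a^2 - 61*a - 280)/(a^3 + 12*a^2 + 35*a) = (a - 8)/a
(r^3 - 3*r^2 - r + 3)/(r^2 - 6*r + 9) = (r^2 - 1)/(r - 3)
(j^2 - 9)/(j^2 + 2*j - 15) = (j + 3)/(j + 5)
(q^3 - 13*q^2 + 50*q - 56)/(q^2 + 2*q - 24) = (q^2 - 9*q + 14)/(q + 6)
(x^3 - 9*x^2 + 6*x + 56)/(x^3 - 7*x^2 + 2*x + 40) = (x - 7)/(x - 5)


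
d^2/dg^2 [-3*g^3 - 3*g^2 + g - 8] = -18*g - 6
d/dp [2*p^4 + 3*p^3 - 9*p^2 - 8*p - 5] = 8*p^3 + 9*p^2 - 18*p - 8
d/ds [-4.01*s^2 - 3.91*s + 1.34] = -8.02*s - 3.91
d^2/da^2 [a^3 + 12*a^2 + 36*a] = 6*a + 24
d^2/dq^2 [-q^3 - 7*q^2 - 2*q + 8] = -6*q - 14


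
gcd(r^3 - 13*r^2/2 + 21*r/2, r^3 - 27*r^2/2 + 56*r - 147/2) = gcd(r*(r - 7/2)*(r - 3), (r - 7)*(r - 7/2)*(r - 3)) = r^2 - 13*r/2 + 21/2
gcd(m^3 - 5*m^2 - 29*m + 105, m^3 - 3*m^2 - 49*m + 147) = m^2 - 10*m + 21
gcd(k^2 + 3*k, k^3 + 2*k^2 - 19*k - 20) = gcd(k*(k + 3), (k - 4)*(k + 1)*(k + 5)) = 1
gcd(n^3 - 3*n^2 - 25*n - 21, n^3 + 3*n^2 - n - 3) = n^2 + 4*n + 3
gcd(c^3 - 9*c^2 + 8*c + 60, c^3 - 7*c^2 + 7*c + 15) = c - 5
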